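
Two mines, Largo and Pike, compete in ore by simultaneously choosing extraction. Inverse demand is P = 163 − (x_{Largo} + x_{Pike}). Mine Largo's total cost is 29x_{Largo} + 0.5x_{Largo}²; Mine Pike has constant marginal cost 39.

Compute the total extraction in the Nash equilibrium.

Mine Largo's profit: π = x_{Largo}(163 − (x_{Largo} + x_{Pike})) − 29x_{Largo} − 0.5x_{Largo}².
∂π/∂x_{Largo} = 134 − 3x_{Largo} − x_{Pike} = 0, so x_{Largo} = 134/3 − (1/3)x_{Pike}.
For Pike: ∂π/∂x_{Pike} = 124 − 2x_{Pike} − x_{Largo} = 0 ⇒ x_{Pike} = 62 − 0.5x_{Largo}.
Solving the two reaction functions simultaneously: (1 − (−1/3)(−0.5))x_{Largo} = 134/3 − (1/3)·62, so (5/6)x_{Largo} = 24 and x_{Largo} = 28.8.
Then x_{Pike} = 62 − 0.5·28.8 = 47.6.
Total extraction: 28.8 + 47.6 = 76.4.

76.4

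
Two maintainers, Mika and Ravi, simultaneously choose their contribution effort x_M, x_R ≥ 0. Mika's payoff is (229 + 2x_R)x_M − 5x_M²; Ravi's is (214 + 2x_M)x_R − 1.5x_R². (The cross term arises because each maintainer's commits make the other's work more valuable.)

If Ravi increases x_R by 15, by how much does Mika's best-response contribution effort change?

3

Expanding Mika's payoff: 229x_M + 2x_Rx_M − 5x_M².
∂π/∂x_M = 229 + 2x_R − 10x_M = 0, so x_M = 22.9 + 0.2x_R.
The reaction-function slope is 0.2, so a 15-unit rise in x_R moves x_M by 0.2 × 15 = 3. Mika's best response rises — the actions are strategic complements.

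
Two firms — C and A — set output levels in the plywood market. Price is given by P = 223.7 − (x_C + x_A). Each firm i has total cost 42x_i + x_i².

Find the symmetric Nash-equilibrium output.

36.34

Firm C's profit: π = x_C(223.7 − (x_C + x_A)) − 42x_C − x_C².
∂π/∂x_C = 181.7 − 4x_C − x_A = 0, so x_C = 45.425 − 0.25x_A.
Setting x_C = x_A in the reaction function: x_C = 45.425 − 0.25x_C, so x_C = 45.425 / 1.25 = 36.34.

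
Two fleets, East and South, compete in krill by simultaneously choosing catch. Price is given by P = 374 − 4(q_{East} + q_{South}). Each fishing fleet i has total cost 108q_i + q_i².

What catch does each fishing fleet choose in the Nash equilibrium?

19

Fishing fleet East's profit: π = q_{East}(374 − 4(q_{East} + q_{South})) − 108q_{East} − q_{East}².
∂π/∂q_{East} = 266 − 10q_{East} − 4q_{South} = 0, so q_{East} = 26.6 − 0.4q_{South}.
The game is symmetric, so in equilibrium q_{South} = q_{East}: the reaction function gives 1.4q_{East} = 26.6, hence q_{East} = 19.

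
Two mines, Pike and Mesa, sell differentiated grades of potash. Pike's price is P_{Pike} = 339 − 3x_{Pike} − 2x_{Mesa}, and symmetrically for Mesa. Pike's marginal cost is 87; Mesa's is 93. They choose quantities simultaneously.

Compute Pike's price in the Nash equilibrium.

Mine Pike's profit: π = x_{Pike}(339 − 3x_{Pike} − 2x_{Mesa}) − 87x_{Pike}.
∂π/∂x_{Pike} = 252 − 6x_{Pike} − 2x_{Mesa} = 0 ⇒ x_{Pike} = 42 − (1/3)x_{Mesa}.
Similarly x_{Mesa} = 41 − (1/3)x_{Pike}.
Plugging x_{Mesa} into Pike's best response: x_{Pike} = 42 − (1/3)(41 − (1/3)x_{Pike}) ⇒ (8/9)x_{Pike} = 85/3, so x_{Pike} = 31.875.
Then x_{Mesa} = 41 − (1/3)·31.875 = 30.375.
P_{Pike} = 339 − 3·31.875 − 2·30.375 = 182.625.

182.625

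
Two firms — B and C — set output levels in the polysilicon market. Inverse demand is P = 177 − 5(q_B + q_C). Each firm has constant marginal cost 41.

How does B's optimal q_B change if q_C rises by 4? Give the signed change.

-2

Firm B's profit: π = q_B(177 − 5(q_B + q_C)) − 41q_B.
∂π/∂q_B = 136 − 10q_B − 5q_C = 0, so q_B = 13.6 − 0.5q_C.
The reaction-function slope is −0.5, so a 4-unit rise in q_C moves q_B by −0.5 × 4 = −2. B's best response falls — the actions are strategic substitutes.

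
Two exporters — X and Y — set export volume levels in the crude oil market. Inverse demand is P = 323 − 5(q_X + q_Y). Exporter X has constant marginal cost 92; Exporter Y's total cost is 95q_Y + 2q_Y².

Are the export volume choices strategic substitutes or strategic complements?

Exporter X's profit: π = q_X(323 − 5(q_X + q_Y)) − 92q_X.
∂π/∂q_X = 231 − 10q_X − 5q_Y = 0, so q_X = 23.1 − 0.5q_Y.
The best-response slope dq_X/dq_Y = −0.5 < 0: the reaction function is downward-sloping, so the choices are strategic substitutes.

strategic substitutes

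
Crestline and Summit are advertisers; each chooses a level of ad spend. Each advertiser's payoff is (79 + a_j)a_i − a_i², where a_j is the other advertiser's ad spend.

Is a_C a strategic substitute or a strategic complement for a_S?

Crestline's payoff is (79 + a_S)a_C − a_C².
∂π/∂a_C = 79 + a_S − 2a_C = 0, so a_C = 39.5 + 0.5a_S.
The best-response slope da_C/da_S = 0.5 > 0: the reaction function is upward-sloping, so the choices are strategic complements.

strategic complements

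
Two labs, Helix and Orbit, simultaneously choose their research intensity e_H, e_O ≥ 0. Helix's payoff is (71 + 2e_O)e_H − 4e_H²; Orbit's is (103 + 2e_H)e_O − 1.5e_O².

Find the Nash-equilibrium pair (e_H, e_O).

20.95, 48.3

Expanding Helix's payoff: 71e_H + 2e_Oe_H − 4e_H².
∂π/∂e_H = 71 + 2e_O − 8e_H = 0, so e_H = 8.875 + 0.25e_O.
Likewise for Orbit: e_O = 103/3 + (2/3)e_H.
Plugging e_O into Helix's best response: e_H = 8.875 + 0.25(103/3 + (2/3)e_H) ⇒ (5/6)e_H = 419/24, so e_H = 20.95.
Then e_O = 103/3 + (2/3)·20.95 = 48.3.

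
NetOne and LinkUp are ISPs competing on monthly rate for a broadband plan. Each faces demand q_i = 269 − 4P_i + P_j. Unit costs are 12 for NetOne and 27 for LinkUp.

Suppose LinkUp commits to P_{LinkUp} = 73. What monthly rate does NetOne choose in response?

48.75

NetOne's profit: π = (P_{NetOne} − 12)(269 − 4P_{NetOne} + P_{LinkUp}).
∂π/∂P_{NetOne} = 317 − 8P_{NetOne} + P_{LinkUp} = 0 ⇒ P_{NetOne} = 39.625 + 0.125P_{LinkUp}.
At P_{LinkUp} = 73: P_{NetOne} = 39.625 + 0.125·73 = 48.75.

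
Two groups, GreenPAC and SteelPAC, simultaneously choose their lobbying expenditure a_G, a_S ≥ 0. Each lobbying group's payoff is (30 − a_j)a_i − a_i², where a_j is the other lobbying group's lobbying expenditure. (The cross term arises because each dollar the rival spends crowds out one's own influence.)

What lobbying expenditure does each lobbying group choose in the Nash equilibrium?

GreenPAC's payoff is (30 − a_S)a_G − a_G².
∂π/∂a_G = 30 − a_S − 2a_G = 0, so a_G = 15 − 0.5a_S.
The game is symmetric, so in equilibrium a_S = a_G: the reaction function gives 1.5a_G = 15, hence a_G = 10.

10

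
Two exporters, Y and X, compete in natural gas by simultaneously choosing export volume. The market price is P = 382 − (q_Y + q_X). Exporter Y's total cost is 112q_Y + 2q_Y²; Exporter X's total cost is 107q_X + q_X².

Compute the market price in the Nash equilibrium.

287

Exporter Y's profit: π = q_Y(382 − (q_Y + q_X)) − 112q_Y − 2q_Y².
∂π/∂q_Y = 270 − 6q_Y − q_X = 0, so q_Y = 45 − (1/6)q_X.
For X: ∂π/∂q_X = 275 − 4q_X − q_Y = 0 ⇒ q_X = 68.75 − 0.25q_Y.
Plugging q_X into Y's best response: q_Y = 45 − (1/6)(68.75 − 0.25q_Y) ⇒ (23/24)q_Y = 805/24, so q_Y = 35.
Then q_X = 68.75 − 0.25·35 = 60.
Equilibrium price: P = 382 − 95 = 287.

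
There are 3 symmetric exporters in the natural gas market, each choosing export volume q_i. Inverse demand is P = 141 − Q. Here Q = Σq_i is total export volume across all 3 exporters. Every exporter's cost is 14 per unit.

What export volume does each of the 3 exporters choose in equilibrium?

A representative exporter's profit is π_i = q_i(141 − Q) − 14q_i, with Q = q_i + Σ_{j≠i} q_j.
First-order condition: 127 − 2q_i − Σ_{j≠i} q_j = 0.
With identical exporters, set every q_j = q: then 127 − 2q − 2q = 0, i.e. q = 127/4 = 31.75.

31.75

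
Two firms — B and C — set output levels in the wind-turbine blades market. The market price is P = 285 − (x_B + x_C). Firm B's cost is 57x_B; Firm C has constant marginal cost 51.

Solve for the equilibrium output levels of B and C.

74, 80

Firm B's profit: π = x_B(285 − (x_B + x_C)) − 57x_B.
∂π/∂x_B = 228 − 2x_B − x_C = 0, so x_B = 114 − 0.5x_C.
By the same steps for C: x_C = 117 − 0.5x_B.
Solving the two reaction functions simultaneously: (1 − (−0.5)(−0.5))x_B = 114 − 0.5·117, so 0.75x_B = 55.5 and x_B = 74.
Then x_C = 117 − 0.5·74 = 80.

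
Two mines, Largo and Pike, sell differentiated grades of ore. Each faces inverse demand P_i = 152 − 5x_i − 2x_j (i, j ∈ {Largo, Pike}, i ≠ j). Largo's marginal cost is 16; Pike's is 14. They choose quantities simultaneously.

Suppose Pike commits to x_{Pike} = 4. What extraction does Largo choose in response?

12.8

Mine Largo's profit: π = x_{Largo}(152 − 5x_{Largo} − 2x_{Pike}) − 16x_{Largo}.
∂π/∂x_{Largo} = 136 − 10x_{Largo} − 2x_{Pike} = 0 ⇒ x_{Largo} = 13.6 − 0.2x_{Pike}.
At x_{Pike} = 4: x_{Largo} = 13.6 − 0.2·4 = 12.8.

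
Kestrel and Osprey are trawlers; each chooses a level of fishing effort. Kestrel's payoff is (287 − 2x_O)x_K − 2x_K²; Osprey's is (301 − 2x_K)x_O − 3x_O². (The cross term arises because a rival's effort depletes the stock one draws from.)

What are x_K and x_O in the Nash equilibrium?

Expanding Kestrel's payoff: 287x_K − 2x_Ox_K − 2x_K².
∂π/∂x_K = 287 − 2x_O − 4x_K = 0, so x_K = 71.75 − 0.5x_O.
Likewise for Osprey: x_O = 301/6 − (1/3)x_K.
Plugging x_O into Kestrel's best response: x_K = 71.75 − 0.5(301/6 − (1/3)x_K) ⇒ (5/6)x_K = 140/3, so x_K = 56.
Then x_O = 301/6 − (1/3)·56 = 31.5.

56, 31.5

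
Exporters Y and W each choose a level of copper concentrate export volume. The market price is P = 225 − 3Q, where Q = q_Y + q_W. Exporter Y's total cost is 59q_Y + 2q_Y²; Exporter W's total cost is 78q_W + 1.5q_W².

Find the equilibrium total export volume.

25

Exporter Y's profit: π = q_Y(225 − 3(q_Y + q_W)) − 59q_Y − 2q_Y².
∂π/∂q_Y = 166 − 10q_Y − 3q_W = 0, so q_Y = 16.6 − 0.3q_W.
For W: ∂π/∂q_W = 147 − 9q_W − 3q_Y = 0 ⇒ q_W = 49/3 − (1/3)q_Y.
Solving the two reaction functions simultaneously: (1 − (−0.3)(−1/3))q_Y = 16.6 − 0.3·(49/3), so 0.9q_Y = 11.7 and q_Y = 13.
Then q_W = 49/3 − (1/3)·13 = 12.
Total export volume: 13 + 12 = 25.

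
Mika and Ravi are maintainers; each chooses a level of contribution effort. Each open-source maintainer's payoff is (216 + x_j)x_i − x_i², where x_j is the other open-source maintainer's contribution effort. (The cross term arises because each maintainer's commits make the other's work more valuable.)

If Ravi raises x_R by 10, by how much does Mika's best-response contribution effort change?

5

Mika's payoff is (216 + x_R)x_M − x_M².
∂π/∂x_M = 216 + x_R − 2x_M = 0, so x_M = 108 + 0.5x_R.
The reaction-function slope is 0.5, so a 10-unit rise in x_R moves x_M by 0.5 × 10 = 5. Mika's best response rises — the actions are strategic complements.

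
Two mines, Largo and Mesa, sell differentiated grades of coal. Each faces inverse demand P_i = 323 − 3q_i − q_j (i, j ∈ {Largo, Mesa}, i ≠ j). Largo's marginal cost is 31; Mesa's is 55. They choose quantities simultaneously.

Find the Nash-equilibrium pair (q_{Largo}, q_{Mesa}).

42.4, 37.6

Mine Largo's profit: π = q_{Largo}(323 − 3q_{Largo} − q_{Mesa}) − 31q_{Largo}.
∂π/∂q_{Largo} = 292 − 6q_{Largo} − q_{Mesa} = 0 ⇒ q_{Largo} = 146/3 − (1/6)q_{Mesa}.
Similarly q_{Mesa} = 134/3 − (1/6)q_{Largo}.
Plugging q_{Mesa} into Largo's best response: q_{Largo} = 146/3 − (1/6)(134/3 − (1/6)q_{Largo}) ⇒ (35/36)q_{Largo} = 371/9, so q_{Largo} = 42.4.
Then q_{Mesa} = 134/3 − (1/6)·42.4 = 37.6.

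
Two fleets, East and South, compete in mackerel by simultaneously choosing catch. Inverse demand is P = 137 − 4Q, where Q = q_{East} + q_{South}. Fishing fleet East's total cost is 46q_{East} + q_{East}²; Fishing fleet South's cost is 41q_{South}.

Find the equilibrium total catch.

Fishing fleet East's profit: π = q_{East}(137 − 4(q_{East} + q_{South})) − 46q_{East} − q_{East}².
∂π/∂q_{East} = 91 − 10q_{East} − 4q_{South} = 0, so q_{East} = 9.1 − 0.4q_{South}.
For South: ∂π/∂q_{South} = 96 − 8q_{South} − 4q_{East} = 0 ⇒ q_{South} = 12 − 0.5q_{East}.
Substituting the second reaction function into the first: q_{East} = 9.1 − 0.4(12 − 0.5q_{East}), which gives 0.8q_{East} = 4.3 ⇒ q_{East} = 5.375.
Then q_{South} = 12 − 0.5·5.375 = 9.3125.
Total catch: 5.375 + 9.3125 = 14.6875.

14.6875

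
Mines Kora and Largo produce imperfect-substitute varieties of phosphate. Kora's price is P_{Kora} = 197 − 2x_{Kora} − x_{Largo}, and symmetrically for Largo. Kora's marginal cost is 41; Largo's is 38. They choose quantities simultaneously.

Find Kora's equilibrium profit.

1922

Mine Kora's profit: π = x_{Kora}(197 − 2x_{Kora} − x_{Largo}) − 41x_{Kora}.
∂π/∂x_{Kora} = 156 − 4x_{Kora} − x_{Largo} = 0 ⇒ x_{Kora} = 39 − 0.25x_{Largo}.
Similarly x_{Largo} = 39.75 − 0.25x_{Kora}.
Plugging x_{Largo} into Kora's best response: x_{Kora} = 39 − 0.25(39.75 − 0.25x_{Kora}) ⇒ 0.9375x_{Kora} = 29.0625, so x_{Kora} = 31.
Then x_{Largo} = 39.75 − 0.25·31 = 32.
P_{Kora} = 197 − 2·31 − 32 = 103.
Profit = (103 − 41)·31 = 1922.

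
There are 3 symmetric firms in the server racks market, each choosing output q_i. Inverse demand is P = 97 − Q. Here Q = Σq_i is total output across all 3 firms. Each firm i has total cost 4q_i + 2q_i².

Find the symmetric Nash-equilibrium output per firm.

A representative firm's profit is π_i = q_i(97 − Q) − 4q_i − 2q_i², with Q = q_i + Σ_{j≠i} q_j.
First-order condition: 93 − 6q_i − Σ_{j≠i} q_j = 0.
In a symmetric equilibrium every firm chooses the same q, so Σ_{j≠i} q_j = 2q. The condition becomes 93 − 8q = 0, giving q = 93/8 = 11.625.

11.625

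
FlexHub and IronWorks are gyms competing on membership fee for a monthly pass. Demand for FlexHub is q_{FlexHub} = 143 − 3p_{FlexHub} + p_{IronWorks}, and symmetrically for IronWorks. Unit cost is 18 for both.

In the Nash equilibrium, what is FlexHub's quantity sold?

FlexHub's profit: π = (p_{FlexHub} − 18)(143 − 3p_{FlexHub} + p_{IronWorks}).
∂π/∂p_{FlexHub} = 197 − 6p_{FlexHub} + p_{IronWorks} = 0 ⇒ p_{FlexHub} = 197/6 + (1/6)p_{IronWorks}.
The game is symmetric, so in equilibrium p_{IronWorks} = p_{FlexHub}: the reaction function gives (5/6)p_{FlexHub} = 197/6, hence p_{FlexHub} = 39.4.
q_{FlexHub} = 143 − 3·39.4 + 39.4 = 64.2.

64.2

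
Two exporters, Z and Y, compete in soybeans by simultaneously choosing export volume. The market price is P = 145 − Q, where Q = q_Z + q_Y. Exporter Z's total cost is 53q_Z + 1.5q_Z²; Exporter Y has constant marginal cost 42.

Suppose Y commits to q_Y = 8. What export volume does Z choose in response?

16.8

Exporter Z's profit: π = q_Z(145 − (q_Z + q_Y)) − 53q_Z − 1.5q_Z².
∂π/∂q_Z = 92 − 5q_Z − q_Y = 0, so q_Z = 18.4 − 0.2q_Y.
At q_Y = 8: q_Z = 18.4 − 0.2·8 = 16.8.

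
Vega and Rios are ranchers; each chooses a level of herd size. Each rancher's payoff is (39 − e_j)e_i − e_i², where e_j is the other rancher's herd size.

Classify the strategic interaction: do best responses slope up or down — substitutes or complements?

strategic substitutes

Vega's payoff is (39 − e_R)e_V − e_V².
∂π/∂e_V = 39 − e_R − 2e_V = 0, so e_V = 19.5 − 0.5e_R.
The best-response slope de_V/de_R = −0.5 < 0: the reaction function is downward-sloping, so the choices are strategic substitutes.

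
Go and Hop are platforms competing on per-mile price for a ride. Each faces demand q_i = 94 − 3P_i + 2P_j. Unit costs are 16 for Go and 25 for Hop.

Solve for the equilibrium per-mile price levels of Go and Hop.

Go's profit: π = (P_{Go} − 16)(94 − 3P_{Go} + 2P_{Hop}).
∂π/∂P_{Go} = 142 − 6P_{Go} + 2P_{Hop} = 0 ⇒ P_{Go} = 71/3 + (1/3)P_{Hop}.
Similarly P_{Hop} = 169/6 + (1/3)P_{Go}.
Plugging P_{Hop} into Go's best response: P_{Go} = 71/3 + (1/3)(169/6 + (1/3)P_{Go}) ⇒ (8/9)P_{Go} = 595/18, so P_{Go} = 37.1875.
Then P_{Hop} = 169/6 + (1/3)·37.1875 = 40.5625.

37.1875, 40.5625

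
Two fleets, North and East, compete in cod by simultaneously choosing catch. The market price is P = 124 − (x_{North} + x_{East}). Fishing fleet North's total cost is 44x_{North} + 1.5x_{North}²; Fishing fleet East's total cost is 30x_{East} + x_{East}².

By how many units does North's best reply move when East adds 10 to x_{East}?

-2

Fishing fleet North's profit: π = x_{North}(124 − (x_{North} + x_{East})) − 44x_{North} − 1.5x_{North}².
∂π/∂x_{North} = 80 − 5x_{North} − x_{East} = 0, so x_{North} = 16 − 0.2x_{East}.
The reaction-function slope is −0.2, so a 10-unit rise in x_{East} moves x_{North} by −0.2 × 10 = −2. North's best response falls — the actions are strategic substitutes.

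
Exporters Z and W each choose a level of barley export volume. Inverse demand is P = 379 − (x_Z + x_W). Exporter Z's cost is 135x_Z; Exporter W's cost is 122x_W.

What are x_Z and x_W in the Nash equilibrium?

Exporter Z's profit: π = x_Z(379 − (x_Z + x_W)) − 135x_Z.
∂π/∂x_Z = 244 − 2x_Z − x_W = 0, so x_Z = 122 − 0.5x_W.
By the same steps for W: x_W = 128.5 − 0.5x_Z.
Solving the two reaction functions simultaneously: (1 − (−0.5)(−0.5))x_Z = 122 − 0.5·128.5, so 0.75x_Z = 57.75 and x_Z = 77.
Then x_W = 128.5 − 0.5·77 = 90.

77, 90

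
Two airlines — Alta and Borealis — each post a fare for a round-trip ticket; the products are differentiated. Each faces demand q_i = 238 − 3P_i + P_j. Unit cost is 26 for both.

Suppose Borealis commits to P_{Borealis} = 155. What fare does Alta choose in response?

78.5

Alta's profit: π = (P_{Alta} − 26)(238 − 3P_{Alta} + P_{Borealis}).
∂π/∂P_{Alta} = 316 − 6P_{Alta} + P_{Borealis} = 0 ⇒ P_{Alta} = 158/3 + (1/6)P_{Borealis}.
At P_{Borealis} = 155: P_{Alta} = 158/3 + (1/6)·155 = 78.5.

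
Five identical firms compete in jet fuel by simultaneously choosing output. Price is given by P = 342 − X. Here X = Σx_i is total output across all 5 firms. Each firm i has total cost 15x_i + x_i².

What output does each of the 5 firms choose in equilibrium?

40.875

A representative firm's profit is π_i = x_i(342 − X) − 15x_i − x_i², with X = x_i + Σ_{j≠i} x_j.
First-order condition: 327 − 4x_i − Σ_{j≠i} x_j = 0.
With identical firms, set every x_j = x: then 327 − 4x − 4x = 0, i.e. x = 327/8 = 40.875.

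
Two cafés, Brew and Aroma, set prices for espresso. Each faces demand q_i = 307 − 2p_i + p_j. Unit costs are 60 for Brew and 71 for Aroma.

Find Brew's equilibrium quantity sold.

167.6

Brew's profit: π = (p_{Brew} − 60)(307 − 2p_{Brew} + p_{Aroma}).
∂π/∂p_{Brew} = 427 − 4p_{Brew} + p_{Aroma} = 0 ⇒ p_{Brew} = 106.75 + 0.25p_{Aroma}.
Similarly p_{Aroma} = 112.25 + 0.25p_{Brew}.
Substituting the second reaction function into the first: p_{Brew} = 106.75 + 0.25(112.25 + 0.25p_{Brew}), which gives 0.9375p_{Brew} = 134.8125 ⇒ p_{Brew} = 143.8.
Then p_{Aroma} = 112.25 + 0.25·143.8 = 148.2.
q_{Brew} = 307 − 2·143.8 + 148.2 = 167.6.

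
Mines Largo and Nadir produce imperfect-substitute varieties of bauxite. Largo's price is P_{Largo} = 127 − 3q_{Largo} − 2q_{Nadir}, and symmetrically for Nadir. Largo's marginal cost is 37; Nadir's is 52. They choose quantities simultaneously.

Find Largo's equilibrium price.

73.5625

Mine Largo's profit: π = q_{Largo}(127 − 3q_{Largo} − 2q_{Nadir}) − 37q_{Largo}.
∂π/∂q_{Largo} = 90 − 6q_{Largo} − 2q_{Nadir} = 0 ⇒ q_{Largo} = 15 − (1/3)q_{Nadir}.
Similarly q_{Nadir} = 12.5 − (1/3)q_{Largo}.
Plugging q_{Nadir} into Largo's best response: q_{Largo} = 15 − (1/3)(12.5 − (1/3)q_{Largo}) ⇒ (8/9)q_{Largo} = 65/6, so q_{Largo} = 12.1875.
Then q_{Nadir} = 12.5 − (1/3)·12.1875 = 8.4375.
P_{Largo} = 127 − 3·12.1875 − 2·8.4375 = 73.5625.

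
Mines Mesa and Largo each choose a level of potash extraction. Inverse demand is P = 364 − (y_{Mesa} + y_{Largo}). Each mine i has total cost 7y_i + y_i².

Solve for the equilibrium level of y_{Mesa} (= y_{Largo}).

71.4

Mine Mesa's profit: π = y_{Mesa}(364 − (y_{Mesa} + y_{Largo})) − 7y_{Mesa} − y_{Mesa}².
∂π/∂y_{Mesa} = 357 − 4y_{Mesa} − y_{Largo} = 0, so y_{Mesa} = 89.25 − 0.25y_{Largo}.
The game is symmetric, so in equilibrium y_{Largo} = y_{Mesa}: the reaction function gives 1.25y_{Mesa} = 89.25, hence y_{Mesa} = 71.4.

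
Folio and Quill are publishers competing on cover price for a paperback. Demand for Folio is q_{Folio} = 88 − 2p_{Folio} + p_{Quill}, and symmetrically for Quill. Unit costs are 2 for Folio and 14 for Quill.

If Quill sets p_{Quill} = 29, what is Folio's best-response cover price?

Folio's profit: π = (p_{Folio} − 2)(88 − 2p_{Folio} + p_{Quill}).
∂π/∂p_{Folio} = 92 − 4p_{Folio} + p_{Quill} = 0 ⇒ p_{Folio} = 23 + 0.25p_{Quill}.
At p_{Quill} = 29: p_{Folio} = 23 + 0.25·29 = 30.25.

30.25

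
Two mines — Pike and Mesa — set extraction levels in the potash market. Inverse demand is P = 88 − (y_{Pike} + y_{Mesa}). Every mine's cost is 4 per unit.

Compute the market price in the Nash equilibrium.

32

Mine Pike's profit: π = y_{Pike}(88 − (y_{Pike} + y_{Mesa})) − 4y_{Pike}.
∂π/∂y_{Pike} = 84 − 2y_{Pike} − y_{Mesa} = 0, so y_{Pike} = 42 − 0.5y_{Mesa}.
Setting y_{Pike} = y_{Mesa} in the reaction function: y_{Pike} = 42 − 0.5y_{Pike}, so y_{Pike} = 42 / 1.5 = 28.
Equilibrium price: P = 88 − 56 = 32.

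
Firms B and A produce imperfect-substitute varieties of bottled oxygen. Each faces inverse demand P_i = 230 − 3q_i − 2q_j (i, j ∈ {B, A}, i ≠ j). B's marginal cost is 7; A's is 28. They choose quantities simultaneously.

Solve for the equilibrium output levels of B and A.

Firm B's profit: π = q_B(230 − 3q_B − 2q_A) − 7q_B.
∂π/∂q_B = 223 − 6q_B − 2q_A = 0 ⇒ q_B = 223/6 − (1/3)q_A.
Similarly q_A = 101/3 − (1/3)q_B.
Substituting the second reaction function into the first: q_B = 223/6 − (1/3)(101/3 − (1/3)q_B), which gives (8/9)q_B = 467/18 ⇒ q_B = 29.1875.
Then q_A = 101/3 − (1/3)·29.1875 = 23.9375.

29.1875, 23.9375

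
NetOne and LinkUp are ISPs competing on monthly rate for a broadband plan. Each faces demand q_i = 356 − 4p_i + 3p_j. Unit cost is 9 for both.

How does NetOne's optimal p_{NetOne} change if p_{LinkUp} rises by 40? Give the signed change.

15

NetOne's profit: π = (p_{NetOne} − 9)(356 − 4p_{NetOne} + 3p_{LinkUp}).
∂π/∂p_{NetOne} = 392 − 8p_{NetOne} + 3p_{LinkUp} = 0 ⇒ p_{NetOne} = 49 + 0.375p_{LinkUp}.
The reaction-function slope is 0.375, so a 40-unit rise in p_{LinkUp} moves p_{NetOne} by 0.375 × 40 = 15. NetOne's best response rises — the actions are strategic complements.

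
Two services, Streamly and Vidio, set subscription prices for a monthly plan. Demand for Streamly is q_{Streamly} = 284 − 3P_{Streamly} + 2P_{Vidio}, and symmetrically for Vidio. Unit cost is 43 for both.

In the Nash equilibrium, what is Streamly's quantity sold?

Streamly's profit: π = (P_{Streamly} − 43)(284 − 3P_{Streamly} + 2P_{Vidio}).
∂π/∂P_{Streamly} = 413 − 6P_{Streamly} + 2P_{Vidio} = 0 ⇒ P_{Streamly} = 413/6 + (1/3)P_{Vidio}.
By symmetry P_{Vidio} = P_{Streamly}; substituting into the reaction function, (2/3)P_{Streamly} = 413/6 and P_{Streamly} = 103.25.
q_{Streamly} = 284 − 3·103.25 + 2·103.25 = 180.75.

180.75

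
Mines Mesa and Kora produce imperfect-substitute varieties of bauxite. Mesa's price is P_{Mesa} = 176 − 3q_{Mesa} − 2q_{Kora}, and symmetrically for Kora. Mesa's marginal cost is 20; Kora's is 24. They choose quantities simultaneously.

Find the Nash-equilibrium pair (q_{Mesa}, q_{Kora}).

19.75, 18.75

Mine Mesa's profit: π = q_{Mesa}(176 − 3q_{Mesa} − 2q_{Kora}) − 20q_{Mesa}.
∂π/∂q_{Mesa} = 156 − 6q_{Mesa} − 2q_{Kora} = 0 ⇒ q_{Mesa} = 26 − (1/3)q_{Kora}.
Similarly q_{Kora} = 76/3 − (1/3)q_{Mesa}.
Solving the two reaction functions simultaneously: (1 − (−1/3)(−1/3))q_{Mesa} = 26 − (1/3)·(76/3), so (8/9)q_{Mesa} = 158/9 and q_{Mesa} = 19.75.
Then q_{Kora} = 76/3 − (1/3)·19.75 = 18.75.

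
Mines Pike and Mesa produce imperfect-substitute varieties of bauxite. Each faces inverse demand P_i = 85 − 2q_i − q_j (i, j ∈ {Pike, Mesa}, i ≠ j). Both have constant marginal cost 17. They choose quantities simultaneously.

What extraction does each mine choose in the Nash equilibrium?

Mine Pike's profit: π = q_{Pike}(85 − 2q_{Pike} − q_{Mesa}) − 17q_{Pike}.
∂π/∂q_{Pike} = 68 − 4q_{Pike} − q_{Mesa} = 0 ⇒ q_{Pike} = 17 − 0.25q_{Mesa}.
Setting q_{Pike} = q_{Mesa} in the reaction function: q_{Pike} = 17 − 0.25q_{Pike}, so q_{Pike} = 17 / 1.25 = 13.6.

13.6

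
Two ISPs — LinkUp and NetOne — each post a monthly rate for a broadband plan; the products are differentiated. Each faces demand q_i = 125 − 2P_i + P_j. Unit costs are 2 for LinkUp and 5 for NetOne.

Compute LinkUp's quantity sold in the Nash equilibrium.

82.8

LinkUp's profit: π = (P_{LinkUp} − 2)(125 − 2P_{LinkUp} + P_{NetOne}).
∂π/∂P_{LinkUp} = 129 − 4P_{LinkUp} + P_{NetOne} = 0 ⇒ P_{LinkUp} = 32.25 + 0.25P_{NetOne}.
Similarly P_{NetOne} = 33.75 + 0.25P_{LinkUp}.
Substituting the second reaction function into the first: P_{LinkUp} = 32.25 + 0.25(33.75 + 0.25P_{LinkUp}), which gives 0.9375P_{LinkUp} = 40.6875 ⇒ P_{LinkUp} = 43.4.
Then P_{NetOne} = 33.75 + 0.25·43.4 = 44.6.
q_{LinkUp} = 125 − 2·43.4 + 44.6 = 82.8.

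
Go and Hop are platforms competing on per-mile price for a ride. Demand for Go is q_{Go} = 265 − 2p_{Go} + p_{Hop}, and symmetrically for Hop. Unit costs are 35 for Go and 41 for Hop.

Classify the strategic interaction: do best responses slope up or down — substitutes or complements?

Go's profit: π = (p_{Go} − 35)(265 − 2p_{Go} + p_{Hop}).
∂π/∂p_{Go} = 335 − 4p_{Go} + p_{Hop} = 0 ⇒ p_{Go} = 83.75 + 0.25p_{Hop}.
The best-response slope dp_{Go}/dp_{Hop} = 0.25 > 0: the reaction function is upward-sloping, so the choices are strategic complements.

strategic complements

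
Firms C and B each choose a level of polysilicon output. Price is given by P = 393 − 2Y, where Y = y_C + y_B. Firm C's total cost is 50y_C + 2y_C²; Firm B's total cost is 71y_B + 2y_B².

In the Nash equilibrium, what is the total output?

Firm C's profit: π = y_C(393 − 2(y_C + y_B)) − 50y_C − 2y_C².
∂π/∂y_C = 343 − 8y_C − 2y_B = 0, so y_C = 42.875 − 0.25y_B.
By the same steps for B: y_B = 40.25 − 0.25y_C.
Solving the two reaction functions simultaneously: (1 − (−0.25)(−0.25))y_C = 42.875 − 0.25·40.25, so 0.9375y_C = 32.8125 and y_C = 35.
Then y_B = 40.25 − 0.25·35 = 31.5.
Total output: 35 + 31.5 = 66.5.

66.5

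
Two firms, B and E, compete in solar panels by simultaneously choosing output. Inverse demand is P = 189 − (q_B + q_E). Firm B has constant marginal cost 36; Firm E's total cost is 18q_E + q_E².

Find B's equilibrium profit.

3969

Firm B's profit: π = q_B(189 − (q_B + q_E)) − 36q_B.
∂π/∂q_B = 153 − 2q_B − q_E = 0, so q_B = 76.5 − 0.5q_E.
For E: ∂π/∂q_E = 171 − 4q_E − q_B = 0 ⇒ q_E = 42.75 − 0.25q_B.
Plugging q_E into B's best response: q_B = 76.5 − 0.5(42.75 − 0.25q_B) ⇒ 0.875q_B = 55.125, so q_B = 63.
Then q_E = 42.75 − 0.25·63 = 27.
Price P = 189 − 90 = 99.
B's profit: (99 − 36)·63 = 3969.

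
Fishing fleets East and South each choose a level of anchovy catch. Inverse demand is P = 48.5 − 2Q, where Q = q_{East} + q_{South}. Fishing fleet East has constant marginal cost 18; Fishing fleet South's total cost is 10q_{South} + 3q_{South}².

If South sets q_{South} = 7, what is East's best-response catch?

4.125

Fishing fleet East's profit: π = q_{East}(48.5 − 2(q_{East} + q_{South})) − 18q_{East}.
∂π/∂q_{East} = 30.5 − 4q_{East} − 2q_{South} = 0, so q_{East} = 7.625 − 0.5q_{South}.
At q_{South} = 7: q_{East} = 7.625 − 0.5·7 = 4.125.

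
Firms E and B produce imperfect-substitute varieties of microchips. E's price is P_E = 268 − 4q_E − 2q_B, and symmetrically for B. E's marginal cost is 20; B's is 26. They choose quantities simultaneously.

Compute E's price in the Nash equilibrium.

120

Firm E's profit: π = q_E(268 − 4q_E − 2q_B) − 20q_E.
∂π/∂q_E = 248 − 8q_E − 2q_B = 0 ⇒ q_E = 31 − 0.25q_B.
Similarly q_B = 30.25 − 0.25q_E.
Substituting the second reaction function into the first: q_E = 31 − 0.25(30.25 − 0.25q_E), which gives 0.9375q_E = 23.4375 ⇒ q_E = 25.
Then q_B = 30.25 − 0.25·25 = 24.
P_E = 268 − 4·25 − 2·24 = 120.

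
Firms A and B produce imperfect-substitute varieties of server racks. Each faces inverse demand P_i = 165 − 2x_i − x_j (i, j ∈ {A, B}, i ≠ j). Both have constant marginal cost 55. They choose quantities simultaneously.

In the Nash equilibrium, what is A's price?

99

Firm A's profit: π = x_A(165 − 2x_A − x_B) − 55x_A.
∂π/∂x_A = 110 − 4x_A − x_B = 0 ⇒ x_A = 27.5 − 0.25x_B.
Setting x_A = x_B in the reaction function: x_A = 27.5 − 0.25x_A, so x_A = 27.5 / 1.25 = 22.
P_A = 165 − 2·22 − 22 = 99.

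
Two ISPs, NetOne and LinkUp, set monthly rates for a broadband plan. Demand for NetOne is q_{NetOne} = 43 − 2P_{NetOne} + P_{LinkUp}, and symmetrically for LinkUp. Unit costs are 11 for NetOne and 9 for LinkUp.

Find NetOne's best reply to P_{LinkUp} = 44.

27.25

NetOne's profit: π = (P_{NetOne} − 11)(43 − 2P_{NetOne} + P_{LinkUp}).
∂π/∂P_{NetOne} = 65 − 4P_{NetOne} + P_{LinkUp} = 0 ⇒ P_{NetOne} = 16.25 + 0.25P_{LinkUp}.
At P_{LinkUp} = 44: P_{NetOne} = 16.25 + 0.25·44 = 27.25.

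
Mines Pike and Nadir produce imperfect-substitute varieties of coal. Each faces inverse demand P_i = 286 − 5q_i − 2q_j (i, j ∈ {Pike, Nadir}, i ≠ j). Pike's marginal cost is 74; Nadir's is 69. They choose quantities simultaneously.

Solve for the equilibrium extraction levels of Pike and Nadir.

17.5625, 18.1875

Mine Pike's profit: π = q_{Pike}(286 − 5q_{Pike} − 2q_{Nadir}) − 74q_{Pike}.
∂π/∂q_{Pike} = 212 − 10q_{Pike} − 2q_{Nadir} = 0 ⇒ q_{Pike} = 21.2 − 0.2q_{Nadir}.
Similarly q_{Nadir} = 21.7 − 0.2q_{Pike}.
Substituting the second reaction function into the first: q_{Pike} = 21.2 − 0.2(21.7 − 0.2q_{Pike}), which gives 0.96q_{Pike} = 16.86 ⇒ q_{Pike} = 17.5625.
Then q_{Nadir} = 21.7 − 0.2·17.5625 = 18.1875.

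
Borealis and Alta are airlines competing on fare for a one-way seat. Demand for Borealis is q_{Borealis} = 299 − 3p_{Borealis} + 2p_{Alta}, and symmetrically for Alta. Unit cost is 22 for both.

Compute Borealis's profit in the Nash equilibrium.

14386.6875

Borealis's profit: π = (p_{Borealis} − 22)(299 − 3p_{Borealis} + 2p_{Alta}).
∂π/∂p_{Borealis} = 365 − 6p_{Borealis} + 2p_{Alta} = 0 ⇒ p_{Borealis} = 365/6 + (1/3)p_{Alta}.
By symmetry p_{Alta} = p_{Borealis}; substituting into the reaction function, (2/3)p_{Borealis} = 365/6 and p_{Borealis} = 91.25.
q_{Borealis} = 299 − 3·91.25 + 2·91.25 = 207.75.
Profit = (91.25 − 22)·207.75 = 14386.6875.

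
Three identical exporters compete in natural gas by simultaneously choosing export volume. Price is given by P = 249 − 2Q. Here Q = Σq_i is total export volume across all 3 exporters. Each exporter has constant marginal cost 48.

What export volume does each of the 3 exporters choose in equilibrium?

A representative exporter's profit is π_i = q_i(249 − 2Q) − 48q_i, with Q = q_i + Σ_{j≠i} q_j.
First-order condition: 201 − 4q_i − 2Σ_{j≠i} q_j = 0.
With identical exporters, set every q_j = q: then 201 − 4q − 4q = 0, i.e. q = 201/8 = 25.125.

25.125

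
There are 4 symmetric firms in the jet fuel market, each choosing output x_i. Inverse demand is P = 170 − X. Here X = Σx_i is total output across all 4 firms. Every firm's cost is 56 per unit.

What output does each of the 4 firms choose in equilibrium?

22.8

A representative firm's profit is π_i = x_i(170 − X) − 56x_i, with X = x_i + Σ_{j≠i} x_j.
First-order condition: 114 − 2x_i − Σ_{j≠i} x_j = 0.
In a symmetric equilibrium every firm chooses the same x, so Σ_{j≠i} x_j = 3x. The condition becomes 114 − 5x = 0, giving x = 114/5 = 22.8.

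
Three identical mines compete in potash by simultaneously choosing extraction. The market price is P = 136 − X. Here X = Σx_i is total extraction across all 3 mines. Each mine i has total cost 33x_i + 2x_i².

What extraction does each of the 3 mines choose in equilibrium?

A representative mine's profit is π_i = x_i(136 − X) − 33x_i − 2x_i², with X = x_i + Σ_{j≠i} x_j.
First-order condition: 103 − 6x_i − Σ_{j≠i} x_j = 0.
Imposing symmetry (x_j = x for all j) turns Σ_{j≠i} x_j into 2x, so 103 = 8x and x = 12.875.

12.875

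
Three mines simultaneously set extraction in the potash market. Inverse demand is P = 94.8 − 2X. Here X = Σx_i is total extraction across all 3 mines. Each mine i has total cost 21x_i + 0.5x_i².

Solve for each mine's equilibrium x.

A representative mine's profit is π_i = x_i(94.8 − 2X) − 21x_i − 0.5x_i², with X = x_i + Σ_{j≠i} x_j.
First-order condition: 73.8 − 5x_i − 2Σ_{j≠i} x_j = 0.
With identical mines, set every x_j = x: then 73.8 − 5x − 4x = 0, i.e. x = 73.8/9 = 8.2.

8.2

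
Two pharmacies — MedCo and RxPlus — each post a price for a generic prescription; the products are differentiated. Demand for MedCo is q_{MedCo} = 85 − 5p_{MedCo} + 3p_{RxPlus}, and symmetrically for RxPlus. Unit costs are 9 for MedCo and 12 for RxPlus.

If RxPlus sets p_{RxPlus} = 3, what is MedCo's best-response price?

13.9

MedCo's profit: π = (p_{MedCo} − 9)(85 − 5p_{MedCo} + 3p_{RxPlus}).
∂π/∂p_{MedCo} = 130 − 10p_{MedCo} + 3p_{RxPlus} = 0 ⇒ p_{MedCo} = 13 + 0.3p_{RxPlus}.
At p_{RxPlus} = 3: p_{MedCo} = 13 + 0.3·3 = 13.9.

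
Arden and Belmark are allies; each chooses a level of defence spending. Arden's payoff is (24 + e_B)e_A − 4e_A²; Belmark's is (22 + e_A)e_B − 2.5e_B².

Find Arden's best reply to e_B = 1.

3.125

Expanding Arden's payoff: 24e_A + e_Be_A − 4e_A².
∂π/∂e_A = 24 + e_B − 8e_A = 0, so e_A = 3 + 0.125e_B.
At e_B = 1: e_A = 3 + 0.125·1 = 3.125.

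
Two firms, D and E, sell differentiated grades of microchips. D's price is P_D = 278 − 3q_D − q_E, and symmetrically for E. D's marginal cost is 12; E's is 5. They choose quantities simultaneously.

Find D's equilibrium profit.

Firm D's profit: π = q_D(278 − 3q_D − q_E) − 12q_D.
∂π/∂q_D = 266 − 6q_D − q_E = 0 ⇒ q_D = 133/3 − (1/6)q_E.
Similarly q_E = 45.5 − (1/6)q_D.
Substituting the second reaction function into the first: q_D = 133/3 − (1/6)(45.5 − (1/6)q_D), which gives (35/36)q_D = 36.75 ⇒ q_D = 37.8.
Then q_E = 45.5 − (1/6)·37.8 = 39.2.
P_D = 278 − 3·37.8 − 39.2 = 125.4.
Profit = (125.4 − 12)·37.8 = 4286.52.

4286.52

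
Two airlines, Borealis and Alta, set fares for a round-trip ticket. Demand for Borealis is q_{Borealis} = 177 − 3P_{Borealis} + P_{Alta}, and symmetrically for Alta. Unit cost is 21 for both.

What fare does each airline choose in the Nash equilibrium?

48

Borealis's profit: π = (P_{Borealis} − 21)(177 − 3P_{Borealis} + P_{Alta}).
∂π/∂P_{Borealis} = 240 − 6P_{Borealis} + P_{Alta} = 0 ⇒ P_{Borealis} = 40 + (1/6)P_{Alta}.
The game is symmetric, so in equilibrium P_{Alta} = P_{Borealis}: the reaction function gives (5/6)P_{Borealis} = 40, hence P_{Borealis} = 48.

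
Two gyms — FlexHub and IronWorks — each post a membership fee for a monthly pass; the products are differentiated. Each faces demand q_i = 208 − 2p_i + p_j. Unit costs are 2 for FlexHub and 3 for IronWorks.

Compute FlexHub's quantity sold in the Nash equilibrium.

FlexHub's profit: π = (p_{FlexHub} − 2)(208 − 2p_{FlexHub} + p_{IronWorks}).
∂π/∂p_{FlexHub} = 212 − 4p_{FlexHub} + p_{IronWorks} = 0 ⇒ p_{FlexHub} = 53 + 0.25p_{IronWorks}.
Similarly p_{IronWorks} = 53.5 + 0.25p_{FlexHub}.
Solving the two reaction functions simultaneously: (1 − (0.25)(0.25))p_{FlexHub} = 53 + 0.25·53.5, so 0.9375p_{FlexHub} = 66.375 and p_{FlexHub} = 70.8.
Then p_{IronWorks} = 53.5 + 0.25·70.8 = 71.2.
q_{FlexHub} = 208 − 2·70.8 + 71.2 = 137.6.

137.6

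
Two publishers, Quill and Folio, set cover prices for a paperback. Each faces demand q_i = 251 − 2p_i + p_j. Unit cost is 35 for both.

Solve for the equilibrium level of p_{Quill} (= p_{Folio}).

Quill's profit: π = (p_{Quill} − 35)(251 − 2p_{Quill} + p_{Folio}).
∂π/∂p_{Quill} = 321 − 4p_{Quill} + p_{Folio} = 0 ⇒ p_{Quill} = 80.25 + 0.25p_{Folio}.
Setting p_{Quill} = p_{Folio} in the reaction function: p_{Quill} = 80.25 + 0.25p_{Quill}, so p_{Quill} = 80.25 / 0.75 = 107.

107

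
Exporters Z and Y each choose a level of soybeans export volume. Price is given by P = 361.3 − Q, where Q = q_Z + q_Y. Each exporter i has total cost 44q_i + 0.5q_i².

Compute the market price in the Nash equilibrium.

Exporter Z's profit: π = q_Z(361.3 − (q_Z + q_Y)) − 44q_Z − 0.5q_Z².
∂π/∂q_Z = 317.3 − 3q_Z − q_Y = 0, so q_Z = 3173/30 − (1/3)q_Y.
The game is symmetric, so in equilibrium q_Y = q_Z: the reaction function gives (4/3)q_Z = 3173/30, hence q_Z = 79.325.
Equilibrium price: P = 361.3 − 158.65 = 202.65.

202.65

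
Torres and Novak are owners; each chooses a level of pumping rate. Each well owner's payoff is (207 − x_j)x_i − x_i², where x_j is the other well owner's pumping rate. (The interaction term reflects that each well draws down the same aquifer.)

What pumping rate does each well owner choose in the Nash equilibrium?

Torres's payoff is (207 − x_N)x_T − x_T².
∂π/∂x_T = 207 − x_N − 2x_T = 0, so x_T = 103.5 − 0.5x_N.
The game is symmetric, so in equilibrium x_N = x_T: the reaction function gives 1.5x_T = 103.5, hence x_T = 69.

69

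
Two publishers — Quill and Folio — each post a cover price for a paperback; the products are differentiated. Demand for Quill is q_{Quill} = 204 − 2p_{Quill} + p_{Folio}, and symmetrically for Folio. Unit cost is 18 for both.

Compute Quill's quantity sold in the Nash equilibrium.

Quill's profit: π = (p_{Quill} − 18)(204 − 2p_{Quill} + p_{Folio}).
∂π/∂p_{Quill} = 240 − 4p_{Quill} + p_{Folio} = 0 ⇒ p_{Quill} = 60 + 0.25p_{Folio}.
The game is symmetric, so in equilibrium p_{Folio} = p_{Quill}: the reaction function gives 0.75p_{Quill} = 60, hence p_{Quill} = 80.
q_{Quill} = 204 − 2·80 + 80 = 124.

124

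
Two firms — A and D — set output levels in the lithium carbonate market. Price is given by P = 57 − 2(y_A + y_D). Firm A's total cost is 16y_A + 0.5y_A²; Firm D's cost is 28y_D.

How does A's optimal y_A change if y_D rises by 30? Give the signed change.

Firm A's profit: π = y_A(57 − 2(y_A + y_D)) − 16y_A − 0.5y_A².
∂π/∂y_A = 41 − 5y_A − 2y_D = 0, so y_A = 8.2 − 0.4y_D.
The reaction-function slope is −0.4, so a 30-unit rise in y_D moves y_A by −0.4 × 30 = −12. A's best response falls — the actions are strategic substitutes.

-12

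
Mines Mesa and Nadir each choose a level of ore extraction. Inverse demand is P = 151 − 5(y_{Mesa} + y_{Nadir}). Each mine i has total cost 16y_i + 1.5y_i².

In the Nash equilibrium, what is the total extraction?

15

Mine Mesa's profit: π = y_{Mesa}(151 − 5(y_{Mesa} + y_{Nadir})) − 16y_{Mesa} − 1.5y_{Mesa}².
∂π/∂y_{Mesa} = 135 − 13y_{Mesa} − 5y_{Nadir} = 0, so y_{Mesa} = 135/13 − (5/13)y_{Nadir}.
The game is symmetric, so in equilibrium y_{Nadir} = y_{Mesa}: the reaction function gives (18/13)y_{Mesa} = 135/13, hence y_{Mesa} = 7.5.
Total extraction: 7.5 + 7.5 = 15.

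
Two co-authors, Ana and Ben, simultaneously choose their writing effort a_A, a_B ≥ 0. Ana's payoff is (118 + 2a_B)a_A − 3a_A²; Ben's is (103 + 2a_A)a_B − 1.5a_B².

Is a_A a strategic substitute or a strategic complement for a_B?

Expanding Ana's payoff: 118a_A + 2a_Ba_A − 3a_A².
∂π/∂a_A = 118 + 2a_B − 6a_A = 0, so a_A = 59/3 + (1/3)a_B.
The best-response slope da_A/da_B = 1/3 > 0: the reaction function is upward-sloping, so the choices are strategic complements.

strategic complements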